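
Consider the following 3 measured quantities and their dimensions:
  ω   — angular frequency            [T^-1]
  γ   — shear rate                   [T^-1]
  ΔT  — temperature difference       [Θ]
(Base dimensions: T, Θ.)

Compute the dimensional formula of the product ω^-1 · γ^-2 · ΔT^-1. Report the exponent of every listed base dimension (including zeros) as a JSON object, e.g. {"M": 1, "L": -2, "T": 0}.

{"T": 3, "Θ": -1}

Write exponents as rows T,Θ / cols ω,γ,ΔT:
  T: [-1 -1  0]
  Θ: [ 0  0  1]
  [T]: (-1)·-1+(-2)·-1+(-1)·0 = 3
  [Θ]: (-1)·0+(-2)·0+(-1)·1 = -1
⇒ T^3 Θ^-1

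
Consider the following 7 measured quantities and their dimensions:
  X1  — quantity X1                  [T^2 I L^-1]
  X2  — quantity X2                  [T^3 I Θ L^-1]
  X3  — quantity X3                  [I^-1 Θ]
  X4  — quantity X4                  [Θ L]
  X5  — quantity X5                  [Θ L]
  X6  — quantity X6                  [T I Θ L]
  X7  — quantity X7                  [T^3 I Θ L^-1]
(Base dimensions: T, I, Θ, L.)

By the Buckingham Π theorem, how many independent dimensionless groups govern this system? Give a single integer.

Write exponents as rows T,I,Θ,L / cols X1,X2,X3,X4,X5,X6,X7:
  T: [ 2  3  0  0  0  1  3]
  I: [ 1  1 -1  0  0  1  1]
  Θ: [ 0  1  1  1  1  1  1]
  L: [-1 -1  0  1  1  1 -1]
RREF → pivots at {X1,X2,X3} ⇒ r = 3
n=7, r=3 ⇒ 4 dimensionless groups

4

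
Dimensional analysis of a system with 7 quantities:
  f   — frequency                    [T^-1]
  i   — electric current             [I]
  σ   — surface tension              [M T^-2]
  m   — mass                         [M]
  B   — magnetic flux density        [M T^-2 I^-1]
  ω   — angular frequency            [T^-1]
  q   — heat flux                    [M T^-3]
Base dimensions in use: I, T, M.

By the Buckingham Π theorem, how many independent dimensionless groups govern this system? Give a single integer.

Exponent matrix [I,T,M] × [f,i,σ,m,B,ω,q]:
  I: [ 0  1  0  0 -1  0  0]
  T: [-1  0 -2  0 -2 -1 -3]
  M: [ 0  0  1  1  1  0  1]
RREF → pivots at {f,i,σ} ⇒ r = 3
n=7, r=3 ⇒ 4 dimensionless groups

4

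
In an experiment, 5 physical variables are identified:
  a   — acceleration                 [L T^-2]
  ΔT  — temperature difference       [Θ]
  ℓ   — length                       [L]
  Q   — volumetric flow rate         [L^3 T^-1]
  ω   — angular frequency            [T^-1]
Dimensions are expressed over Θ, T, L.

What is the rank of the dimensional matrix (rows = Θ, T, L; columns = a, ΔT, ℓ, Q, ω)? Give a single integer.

3

Write exponents as rows Θ,T,L / cols a,ΔT,ℓ,Q,ω:
  Θ: [ 0  1  0  0  0]
  T: [-2  0  0 -1 -1]
  L: [ 1  0  1  3  0]
Row reduction gives pivot columns a,ΔT,ℓ; rank = 3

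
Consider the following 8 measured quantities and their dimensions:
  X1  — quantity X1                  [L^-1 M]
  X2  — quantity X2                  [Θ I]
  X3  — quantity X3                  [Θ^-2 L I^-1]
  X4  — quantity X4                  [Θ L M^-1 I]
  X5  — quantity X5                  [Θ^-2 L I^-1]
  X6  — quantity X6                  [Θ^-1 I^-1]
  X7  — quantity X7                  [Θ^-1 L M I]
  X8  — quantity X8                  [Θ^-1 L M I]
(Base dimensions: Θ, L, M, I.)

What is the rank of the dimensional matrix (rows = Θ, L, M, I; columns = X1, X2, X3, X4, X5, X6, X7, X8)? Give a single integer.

3

Exponent matrix [Θ,L,M,I] × [X1,X2,X3,X4,X5,X6,X7,X8]:
  Θ: [ 0  1 -2  1 -2 -1 -1 -1]
  L: [-1  0  1  1  1  0  1  1]
  M: [ 1  0  0 -1  0  0  1  1]
  I: [ 0  1 -1  1 -1 -1  1  1]
RREF → pivots at {X1,X2,X3} ⇒ r = 3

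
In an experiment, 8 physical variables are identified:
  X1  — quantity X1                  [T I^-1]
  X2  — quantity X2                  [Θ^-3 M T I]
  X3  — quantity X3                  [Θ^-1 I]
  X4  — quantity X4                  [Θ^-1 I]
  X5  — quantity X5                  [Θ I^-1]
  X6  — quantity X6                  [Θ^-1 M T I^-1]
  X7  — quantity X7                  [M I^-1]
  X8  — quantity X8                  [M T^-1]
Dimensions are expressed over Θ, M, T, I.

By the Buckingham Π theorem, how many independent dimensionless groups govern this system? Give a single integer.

Dimensional matrix (Θ×M×T×I by X1×X2×X3×X4×X5×X6×X7×X8):
  Θ: [ 0 -3 -1 -1  1 -1  0  0]
  M: [ 0  1  0  0  0  1  1  1]
  T: [ 1  1  0  0  0  1  0 -1]
  I: [-1  1  1  1 -1 -1 -1  0]
Echelon form has 3 nonzero rows (pivots: X1,X2,X3)
8 vars − rank 3 = 5 Π groups

5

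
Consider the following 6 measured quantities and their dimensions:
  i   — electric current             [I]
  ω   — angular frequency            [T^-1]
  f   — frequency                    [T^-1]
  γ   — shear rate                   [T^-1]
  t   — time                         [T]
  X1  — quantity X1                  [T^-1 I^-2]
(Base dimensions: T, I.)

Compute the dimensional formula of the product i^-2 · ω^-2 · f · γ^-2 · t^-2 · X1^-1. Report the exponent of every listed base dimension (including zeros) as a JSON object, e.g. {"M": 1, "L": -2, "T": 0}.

{"T": 2, "I": 0}

Write exponents as rows T,I / cols i,ω,f,γ,t,X1:
  T: [ 0 -1 -1 -1  1 -1]
  I: [ 1  0  0  0  0 -2]
  [T]: (-2)·0+(-2)·-1+(1)·-1+(-2)·-1+(-2)·1+(-1)·-1 = 2
  [I]: (-2)·1+(-2)·0+(1)·0+(-2)·0+(-2)·0+(-1)·-2 = 0
⇒ T^2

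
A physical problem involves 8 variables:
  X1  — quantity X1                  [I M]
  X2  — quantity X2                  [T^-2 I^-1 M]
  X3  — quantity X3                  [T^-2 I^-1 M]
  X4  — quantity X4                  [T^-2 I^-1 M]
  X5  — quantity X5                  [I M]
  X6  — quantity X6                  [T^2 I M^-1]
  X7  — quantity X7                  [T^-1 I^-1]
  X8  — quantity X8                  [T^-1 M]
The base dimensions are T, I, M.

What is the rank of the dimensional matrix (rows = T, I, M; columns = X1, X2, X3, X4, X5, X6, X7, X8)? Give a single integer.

2

Write exponents as rows T,I,M / cols X1,X2,X3,X4,X5,X6,X7,X8:
  T: [ 0 -2 -2 -2  0  2 -1 -1]
  I: [ 1 -1 -1 -1  1  1 -1  0]
  M: [ 1  1  1  1  1 -1  0  1]
Echelon form has 2 nonzero rows (pivots: X1,X2)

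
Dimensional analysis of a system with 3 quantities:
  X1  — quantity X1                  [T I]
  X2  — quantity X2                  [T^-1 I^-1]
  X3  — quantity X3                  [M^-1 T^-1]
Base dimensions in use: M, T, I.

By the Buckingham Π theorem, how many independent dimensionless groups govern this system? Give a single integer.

1

Exponent matrix [M,T,I] × [X1,X2,X3]:
  M: [ 0  0 -1]
  T: [ 1 -1 -1]
  I: [ 1 -1  0]
Row reduction gives pivot columns X1,X3; rank = 2
Π count = n − r = 3 − 2 = 1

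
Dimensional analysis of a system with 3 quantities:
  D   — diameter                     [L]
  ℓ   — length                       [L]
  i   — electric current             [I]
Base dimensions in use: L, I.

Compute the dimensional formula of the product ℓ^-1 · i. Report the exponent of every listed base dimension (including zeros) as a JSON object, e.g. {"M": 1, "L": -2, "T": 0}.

{"L": -1, "I": 1}

Dimensional matrix (L×I by D×ℓ×i):
  L: [ 1  1  0]
  I: [ 0  0  1]
  [L]: (-1)·1+(1)·0 = -1
  [I]: (-1)·0+(1)·1 = 1
⇒ L^-1 I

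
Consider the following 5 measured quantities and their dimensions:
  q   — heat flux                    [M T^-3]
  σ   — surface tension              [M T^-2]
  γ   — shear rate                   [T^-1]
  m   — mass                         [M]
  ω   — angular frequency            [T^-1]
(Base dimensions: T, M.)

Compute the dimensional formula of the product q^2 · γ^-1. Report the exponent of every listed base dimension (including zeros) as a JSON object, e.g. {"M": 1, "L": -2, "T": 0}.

{"T": -5, "M": 2}

Write exponents as rows T,M / cols q,σ,γ,m,ω:
  T: [-3 -2 -1  0 -1]
  M: [ 1  1  0  1  0]
  [T]: (2)·-3+(-1)·-1 = -5
  [M]: (2)·1+(-1)·0 = 2
⇒ T^-5 M^2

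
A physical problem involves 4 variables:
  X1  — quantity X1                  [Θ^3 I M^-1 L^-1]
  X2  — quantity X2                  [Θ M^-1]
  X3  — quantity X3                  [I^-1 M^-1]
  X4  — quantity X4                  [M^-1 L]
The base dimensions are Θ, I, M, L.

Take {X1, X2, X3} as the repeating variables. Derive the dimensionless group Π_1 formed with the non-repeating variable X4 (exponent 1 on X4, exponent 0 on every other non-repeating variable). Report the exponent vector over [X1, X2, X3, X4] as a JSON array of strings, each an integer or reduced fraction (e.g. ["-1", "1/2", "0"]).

["1", "-3", "1", "1"]

Exponent matrix [Θ,I,M,L] × [X1,X2,X3,X4]:
  Θ: [ 3  1  0  0]
  I: [ 1  0 -1  0]
  M: [-1 -1 -1 -1]
  L: [-1  0  0  1]
RREF → pivots at {X1,X2,X3} ⇒ r = 3
Pivot set = {X1,X2,X3}, free = {X4}
RREF:
  r0: [   1    0    0   -1]
  r1: [   0    1    0    3]
  r2: [   0    0    1   -1]
  r3: [   0    0    0    0]
Fix exponent of X4 at 1; solve each RREF row for its pivot's exponent:
  r0: exp(X1) + (-1)·1 = 0 ⇒ exp(X1) = 1
  r1: exp(X2) + (3)·1 = 0 ⇒ exp(X2) = -3
  r2: exp(X3) + (-1)·1 = 0 ⇒ exp(X3) = 1
Π_1 = X1 · X2^-3 · X3 · X4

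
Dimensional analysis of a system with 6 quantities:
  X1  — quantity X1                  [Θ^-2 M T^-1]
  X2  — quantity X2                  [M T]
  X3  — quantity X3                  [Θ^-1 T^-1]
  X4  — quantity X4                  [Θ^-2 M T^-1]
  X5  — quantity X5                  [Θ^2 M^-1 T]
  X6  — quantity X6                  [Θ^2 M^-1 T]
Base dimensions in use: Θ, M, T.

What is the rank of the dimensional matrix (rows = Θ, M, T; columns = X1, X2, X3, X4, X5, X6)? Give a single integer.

Write exponents as rows Θ,M,T / cols X1,X2,X3,X4,X5,X6:
  Θ: [-2  0 -1 -2  2  2]
  M: [ 1  1  0  1 -1 -1]
  T: [-1  1 -1 -1  1  1]
RREF → pivots at {X1,X2} ⇒ r = 2

2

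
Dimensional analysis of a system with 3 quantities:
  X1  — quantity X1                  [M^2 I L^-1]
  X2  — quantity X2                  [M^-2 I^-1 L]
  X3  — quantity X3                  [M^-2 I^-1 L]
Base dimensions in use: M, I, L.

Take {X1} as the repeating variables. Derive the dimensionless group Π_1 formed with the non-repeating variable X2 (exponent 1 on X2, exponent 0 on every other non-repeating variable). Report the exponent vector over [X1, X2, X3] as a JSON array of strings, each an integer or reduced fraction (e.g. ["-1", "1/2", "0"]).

["1", "1", "0"]

Exponent matrix [M,I,L] × [X1,X2,X3]:
  M: [ 2 -2 -2]
  I: [ 1 -1 -1]
  L: [-1  1  1]
Row reduction gives pivot columns X1; rank = 1
Pivot set = {X1}, free = {X2,X3}
RREF:
  r0: [   1   -1   -1]
  r1: [   0    0    0]
  r2: [   0    0    0]
Fix exponent of X2 at 1, X3 at 0; solve each RREF row for its pivot's exponent:
  r0: exp(X1) + (-1)·1 = 0 ⇒ exp(X1) = 1
Π_1 = X1 · X2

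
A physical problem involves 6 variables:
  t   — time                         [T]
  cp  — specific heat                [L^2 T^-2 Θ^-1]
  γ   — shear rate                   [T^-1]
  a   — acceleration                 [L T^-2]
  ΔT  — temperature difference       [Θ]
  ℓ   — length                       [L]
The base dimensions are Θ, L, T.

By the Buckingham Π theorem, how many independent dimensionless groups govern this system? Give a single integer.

Dimensional matrix (Θ×L×T by t×cp×γ×a×ΔT×ℓ):
  Θ: [ 0 -1  0  0  1  0]
  L: [ 0  2  0  1  0  1]
  T: [ 1 -2 -1 -2  0  0]
RREF → pivots at {t,cp,a} ⇒ r = 3
Π count = n − r = 6 − 3 = 3

3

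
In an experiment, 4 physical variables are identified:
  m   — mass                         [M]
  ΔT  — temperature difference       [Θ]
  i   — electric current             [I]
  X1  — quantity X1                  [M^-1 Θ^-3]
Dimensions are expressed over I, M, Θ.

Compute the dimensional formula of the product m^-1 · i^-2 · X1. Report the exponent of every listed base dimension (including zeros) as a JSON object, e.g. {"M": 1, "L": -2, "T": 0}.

Exponent matrix [I,M,Θ] × [m,ΔT,i,X1]:
  I: [ 0  0  1  0]
  M: [ 1  0  0 -1]
  Θ: [ 0  1  0 -3]
  [I]: (-1)·0+(-2)·1+(1)·0 = -2
  [M]: (-1)·1+(-2)·0+(1)·-1 = -2
  [Θ]: (-1)·0+(-2)·0+(1)·-3 = -3
⇒ I^-2 M^-2 Θ^-3

{"I": -2, "M": -2, "Θ": -3}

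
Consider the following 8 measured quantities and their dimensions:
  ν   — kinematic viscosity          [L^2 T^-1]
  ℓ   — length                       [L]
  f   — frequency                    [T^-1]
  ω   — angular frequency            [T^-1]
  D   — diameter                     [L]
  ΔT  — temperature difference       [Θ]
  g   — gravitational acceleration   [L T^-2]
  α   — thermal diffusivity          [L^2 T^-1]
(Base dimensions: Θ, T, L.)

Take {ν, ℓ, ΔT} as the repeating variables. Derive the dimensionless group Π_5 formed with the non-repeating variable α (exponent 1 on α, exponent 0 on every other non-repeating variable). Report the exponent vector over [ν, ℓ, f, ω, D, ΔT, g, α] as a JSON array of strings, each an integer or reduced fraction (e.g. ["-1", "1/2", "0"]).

["-1", "0", "0", "0", "0", "0", "0", "1"]

Dimensional matrix (Θ×T×L by ν×ℓ×f×ω×D×ΔT×g×α):
  Θ: [ 0  0  0  0  0  1  0  0]
  T: [-1  0 -1 -1  0  0 -2 -1]
  L: [ 2  1  0  0  1  0  1  2]
Row reduction gives pivot columns ν,ℓ,ΔT; rank = 3
Repeat: ν,ℓ,ΔT; free: f,ω,D,g,α
RREF:
  r0: [   1    0    1    1    0    0    2    1]
  r1: [   0    1   -2   -2    1    0   -3    0]
  r2: [   0    0    0    0    0    1    0    0]
Fix exponent of α at 1, f at 0, ω at 0, D at 0, g at 0; solve each RREF row for its pivot's exponent:
  r0: exp(ν) + (1)·1 = 0 ⇒ exp(ν) = -1
  r1: exp(ℓ) + (0)·1 = 0 ⇒ exp(ℓ) = 0
  r2: exp(ΔT) + (0)·1 = 0 ⇒ exp(ΔT) = 0
Π_5 = ν^-1 · α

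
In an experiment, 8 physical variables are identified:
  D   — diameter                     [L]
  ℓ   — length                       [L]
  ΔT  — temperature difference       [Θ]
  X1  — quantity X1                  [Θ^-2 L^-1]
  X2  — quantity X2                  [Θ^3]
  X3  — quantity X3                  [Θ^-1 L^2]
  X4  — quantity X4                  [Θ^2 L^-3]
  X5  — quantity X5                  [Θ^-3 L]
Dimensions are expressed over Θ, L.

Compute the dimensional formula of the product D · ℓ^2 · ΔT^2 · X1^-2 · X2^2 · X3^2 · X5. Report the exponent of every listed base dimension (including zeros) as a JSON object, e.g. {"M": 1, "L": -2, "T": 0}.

Dimensional matrix (Θ×L by D×ℓ×ΔT×X1×X2×X3×X4×X5):
  Θ: [ 0  0  1 -2  3 -1  2 -3]
  L: [ 1  1  0 -1  0  2 -3  1]
  [Θ]: (1)·0+(2)·0+(2)·1+(-2)·-2+(2)·3+(2)·-1+(1)·-3 = 7
  [L]: (1)·1+(2)·1+(2)·0+(-2)·-1+(2)·0+(2)·2+(1)·1 = 10
⇒ Θ^7 L^10

{"Θ": 7, "L": 10}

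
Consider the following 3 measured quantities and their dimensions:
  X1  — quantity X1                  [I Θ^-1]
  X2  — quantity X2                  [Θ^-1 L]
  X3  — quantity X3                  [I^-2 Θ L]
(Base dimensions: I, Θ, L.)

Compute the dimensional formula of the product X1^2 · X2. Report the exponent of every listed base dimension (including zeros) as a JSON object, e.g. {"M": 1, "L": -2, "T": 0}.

Write exponents as rows I,Θ,L / cols X1,X2,X3:
  I: [ 1  0 -2]
  Θ: [-1 -1  1]
  L: [ 0  1  1]
  [I]: (2)·1+(1)·0 = 2
  [Θ]: (2)·-1+(1)·-1 = -3
  [L]: (2)·0+(1)·1 = 1
⇒ I^2 Θ^-3 L

{"I": 2, "Θ": -3, "L": 1}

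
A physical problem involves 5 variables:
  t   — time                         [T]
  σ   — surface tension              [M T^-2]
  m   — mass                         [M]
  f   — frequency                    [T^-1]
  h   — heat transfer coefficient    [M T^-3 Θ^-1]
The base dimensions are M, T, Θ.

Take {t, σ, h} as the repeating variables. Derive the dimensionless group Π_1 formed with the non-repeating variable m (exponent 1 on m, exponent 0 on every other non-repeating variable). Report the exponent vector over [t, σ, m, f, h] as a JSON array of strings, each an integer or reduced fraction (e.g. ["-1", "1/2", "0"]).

["-2", "-1", "1", "0", "0"]

Write exponents as rows M,T,Θ / cols t,σ,m,f,h:
  M: [ 0  1  1  0  1]
  T: [ 1 -2  0 -1 -3]
  Θ: [ 0  0  0  0 -1]
Echelon form has 3 nonzero rows (pivots: t,σ,h)
Pivot set = {t,σ,h}, free = {m,f}
RREF:
  r0: [   1    0    2   -1    0]
  r1: [   0    1    1    0    0]
  r2: [   0    0    0    0    1]
Fix exponent of m at 1, f at 0; solve each RREF row for its pivot's exponent:
  r0: exp(t) + (2)·1 = 0 ⇒ exp(t) = -2
  r1: exp(σ) + (1)·1 = 0 ⇒ exp(σ) = -1
  r2: exp(h) + (0)·1 = 0 ⇒ exp(h) = 0
Π_1 = t^-2 · σ^-1 · m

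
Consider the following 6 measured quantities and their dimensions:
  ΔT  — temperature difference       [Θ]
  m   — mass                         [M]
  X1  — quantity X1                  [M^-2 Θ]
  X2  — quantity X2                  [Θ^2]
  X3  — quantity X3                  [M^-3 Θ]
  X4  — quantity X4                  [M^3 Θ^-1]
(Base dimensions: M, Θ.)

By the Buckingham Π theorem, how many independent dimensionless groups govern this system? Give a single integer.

Dimensional matrix (M×Θ by ΔT×m×X1×X2×X3×X4):
  M: [ 0  1 -2  0 -3  3]
  Θ: [ 1  0  1  2  1 -1]
Row reduction gives pivot columns ΔT,m; rank = 2
Π count = n − r = 6 − 2 = 4

4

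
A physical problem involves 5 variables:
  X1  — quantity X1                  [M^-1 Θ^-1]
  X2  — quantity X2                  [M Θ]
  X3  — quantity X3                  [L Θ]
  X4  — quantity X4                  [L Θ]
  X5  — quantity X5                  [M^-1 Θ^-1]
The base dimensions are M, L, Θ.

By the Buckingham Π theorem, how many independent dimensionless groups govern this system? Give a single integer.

Dimensional matrix (M×L×Θ by X1×X2×X3×X4×X5):
  M: [-1  1  0  0 -1]
  L: [ 0  0  1  1  0]
  Θ: [-1  1  1  1 -1]
Row reduction gives pivot columns X1,X3; rank = 2
Π count = n − r = 5 − 2 = 3

3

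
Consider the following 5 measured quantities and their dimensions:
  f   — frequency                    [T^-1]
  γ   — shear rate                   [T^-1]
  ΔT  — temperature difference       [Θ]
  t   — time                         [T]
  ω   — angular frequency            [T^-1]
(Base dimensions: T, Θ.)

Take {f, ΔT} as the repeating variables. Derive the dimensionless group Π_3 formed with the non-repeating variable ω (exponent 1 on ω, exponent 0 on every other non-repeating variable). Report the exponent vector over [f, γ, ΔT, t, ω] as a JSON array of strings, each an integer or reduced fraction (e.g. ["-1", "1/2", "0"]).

["-1", "0", "0", "0", "1"]

Exponent matrix [T,Θ] × [f,γ,ΔT,t,ω]:
  T: [-1 -1  0  1 -1]
  Θ: [ 0  0  1  0  0]
Row reduction gives pivot columns f,ΔT; rank = 2
Pivot set = {f,ΔT}, free = {γ,t,ω}
RREF:
  r0: [   1    1    0   -1    1]
  r1: [   0    0    1    0    0]
Fix exponent of ω at 1, γ at 0, t at 0; solve each RREF row for its pivot's exponent:
  r0: exp(f) + (1)·1 = 0 ⇒ exp(f) = -1
  r1: exp(ΔT) + (0)·1 = 0 ⇒ exp(ΔT) = 0
Π_3 = f^-1 · ω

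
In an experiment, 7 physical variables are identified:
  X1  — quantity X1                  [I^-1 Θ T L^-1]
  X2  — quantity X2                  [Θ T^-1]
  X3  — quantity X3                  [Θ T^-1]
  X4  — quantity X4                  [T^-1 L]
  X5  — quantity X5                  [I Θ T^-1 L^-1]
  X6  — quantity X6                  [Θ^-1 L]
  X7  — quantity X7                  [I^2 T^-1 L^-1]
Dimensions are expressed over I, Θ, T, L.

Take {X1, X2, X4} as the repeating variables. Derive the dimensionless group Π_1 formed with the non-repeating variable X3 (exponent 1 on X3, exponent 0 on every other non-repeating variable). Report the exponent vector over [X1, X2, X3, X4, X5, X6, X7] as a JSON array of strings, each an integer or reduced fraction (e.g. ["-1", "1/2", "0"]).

["0", "-1", "1", "0", "0", "0", "0"]

Dimensional matrix (I×Θ×T×L by X1×X2×X3×X4×X5×X6×X7):
  I: [-1  0  0  0  1  0  2]
  Θ: [ 1  1  1  0  1 -1  0]
  T: [ 1 -1 -1 -1 -1  0 -1]
  L: [-1  0  0  1 -1  1 -1]
Row reduction gives pivot columns X1,X2,X4; rank = 3
Pivot set = {X1,X2,X4}, free = {X3,X5,X6,X7}
RREF:
  r0: [   1    0    0    0   -1    0   -2]
  r1: [   0    1    1    0    2   -1    2]
  r2: [   0    0    0    1   -2    1   -3]
  r3: [   0    0    0    0    0    0    0]
Fix exponent of X3 at 1, X5 at 0, X6 at 0, X7 at 0; solve each RREF row for its pivot's exponent:
  r0: exp(X1) + (0)·1 = 0 ⇒ exp(X1) = 0
  r1: exp(X2) + (1)·1 = 0 ⇒ exp(X2) = -1
  r2: exp(X4) + (0)·1 = 0 ⇒ exp(X4) = 0
Π_1 = X2^-1 · X3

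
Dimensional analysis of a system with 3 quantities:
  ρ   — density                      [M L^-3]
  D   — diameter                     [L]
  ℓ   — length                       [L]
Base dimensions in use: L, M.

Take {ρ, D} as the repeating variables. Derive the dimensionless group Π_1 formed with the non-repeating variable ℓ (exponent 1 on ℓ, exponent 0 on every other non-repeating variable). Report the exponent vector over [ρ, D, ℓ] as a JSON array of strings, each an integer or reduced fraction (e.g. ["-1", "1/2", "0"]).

Dimensional matrix (L×M by ρ×D×ℓ):
  L: [-3  1  1]
  M: [ 1  0  0]
RREF → pivots at {ρ,D} ⇒ r = 2
Pivot set = {ρ,D}, free = {ℓ}
RREF:
  r0: [   1    0    0]
  r1: [   0    1    1]
Fix exponent of ℓ at 1; solve each RREF row for its pivot's exponent:
  r0: exp(ρ) + (0)·1 = 0 ⇒ exp(ρ) = 0
  r1: exp(D) + (1)·1 = 0 ⇒ exp(D) = -1
Π_1 = D^-1 · ℓ

["0", "-1", "1"]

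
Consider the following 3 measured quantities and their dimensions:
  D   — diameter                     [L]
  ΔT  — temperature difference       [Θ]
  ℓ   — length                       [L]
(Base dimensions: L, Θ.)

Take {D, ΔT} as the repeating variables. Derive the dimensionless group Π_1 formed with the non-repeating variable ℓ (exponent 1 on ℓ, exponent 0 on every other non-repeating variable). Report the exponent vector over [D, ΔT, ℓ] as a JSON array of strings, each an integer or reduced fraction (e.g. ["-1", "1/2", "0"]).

Dimensional matrix (L×Θ by D×ΔT×ℓ):
  L: [ 1  0  1]
  Θ: [ 0  1  0]
Row reduction gives pivot columns D,ΔT; rank = 2
Pivot set = {D,ΔT}, free = {ℓ}
RREF:
  r0: [   1    0    1]
  r1: [   0    1    0]
Fix exponent of ℓ at 1; solve each RREF row for its pivot's exponent:
  r0: exp(D) + (1)·1 = 0 ⇒ exp(D) = -1
  r1: exp(ΔT) + (0)·1 = 0 ⇒ exp(ΔT) = 0
Π_1 = D^-1 · ℓ

["-1", "0", "1"]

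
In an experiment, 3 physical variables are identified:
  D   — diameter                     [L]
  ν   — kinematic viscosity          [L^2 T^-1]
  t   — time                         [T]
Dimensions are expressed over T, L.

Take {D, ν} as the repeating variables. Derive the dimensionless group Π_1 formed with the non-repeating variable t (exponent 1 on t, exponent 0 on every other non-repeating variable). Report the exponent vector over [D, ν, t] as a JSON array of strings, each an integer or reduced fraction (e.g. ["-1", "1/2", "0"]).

Exponent matrix [T,L] × [D,ν,t]:
  T: [ 0 -1  1]
  L: [ 1  2  0]
Row reduction gives pivot columns D,ν; rank = 2
Pivot set = {D,ν}, free = {t}
RREF:
  r0: [   1    0    2]
  r1: [   0    1   -1]
Fix exponent of t at 1; solve each RREF row for its pivot's exponent:
  r0: exp(D) + (2)·1 = 0 ⇒ exp(D) = -2
  r1: exp(ν) + (-1)·1 = 0 ⇒ exp(ν) = 1
Π_1 = D^-2 · ν · t

["-2", "1", "1"]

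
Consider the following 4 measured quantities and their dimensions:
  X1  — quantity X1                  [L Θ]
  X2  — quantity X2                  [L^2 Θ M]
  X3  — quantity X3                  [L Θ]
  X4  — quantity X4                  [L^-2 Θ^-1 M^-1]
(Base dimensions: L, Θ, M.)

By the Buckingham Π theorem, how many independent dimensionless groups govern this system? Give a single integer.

2

Write exponents as rows L,Θ,M / cols X1,X2,X3,X4:
  L: [ 1  2  1 -2]
  Θ: [ 1  1  1 -1]
  M: [ 0  1  0 -1]
Echelon form has 2 nonzero rows (pivots: X1,X2)
n=4, r=2 ⇒ 2 dimensionless groups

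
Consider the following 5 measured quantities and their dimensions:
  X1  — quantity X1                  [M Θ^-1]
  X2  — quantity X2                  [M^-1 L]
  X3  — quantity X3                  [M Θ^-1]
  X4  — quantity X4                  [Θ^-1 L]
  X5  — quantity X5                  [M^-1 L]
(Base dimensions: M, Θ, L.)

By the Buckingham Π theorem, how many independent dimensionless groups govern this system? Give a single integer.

Write exponents as rows M,Θ,L / cols X1,X2,X3,X4,X5:
  M: [ 1 -1  1  0 -1]
  Θ: [-1  0 -1 -1  0]
  L: [ 0  1  0  1  1]
Echelon form has 2 nonzero rows (pivots: X1,X2)
Π count = n − r = 5 − 2 = 3

3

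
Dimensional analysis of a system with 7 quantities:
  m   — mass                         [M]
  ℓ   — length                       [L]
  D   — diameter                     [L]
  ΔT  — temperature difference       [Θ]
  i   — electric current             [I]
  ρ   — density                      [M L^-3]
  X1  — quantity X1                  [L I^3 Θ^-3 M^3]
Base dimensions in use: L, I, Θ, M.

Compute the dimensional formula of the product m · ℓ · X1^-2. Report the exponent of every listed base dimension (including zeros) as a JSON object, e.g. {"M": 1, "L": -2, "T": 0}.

{"L": -1, "I": -6, "Θ": 6, "M": -5}

Dimensional matrix (L×I×Θ×M by m×ℓ×D×ΔT×i×ρ×X1):
  L: [ 0  1  1  0  0 -3  1]
  I: [ 0  0  0  0  1  0  3]
  Θ: [ 0  0  0  1  0  0 -3]
  M: [ 1  0  0  0  0  1  3]
  [L]: (1)·0+(1)·1+(-2)·1 = -1
  [I]: (1)·0+(1)·0+(-2)·3 = -6
  [Θ]: (1)·0+(1)·0+(-2)·-3 = 6
  [M]: (1)·1+(1)·0+(-2)·3 = -5
⇒ L^-1 I^-6 Θ^6 M^-5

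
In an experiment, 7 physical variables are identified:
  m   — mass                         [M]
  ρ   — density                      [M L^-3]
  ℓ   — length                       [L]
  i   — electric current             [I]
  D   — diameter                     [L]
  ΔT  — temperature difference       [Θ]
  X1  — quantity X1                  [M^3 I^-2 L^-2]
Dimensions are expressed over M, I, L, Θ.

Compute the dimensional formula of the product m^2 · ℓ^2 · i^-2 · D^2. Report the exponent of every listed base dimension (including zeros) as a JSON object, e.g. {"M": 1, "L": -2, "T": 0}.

Exponent matrix [M,I,L,Θ] × [m,ρ,ℓ,i,D,ΔT,X1]:
  M: [ 1  1  0  0  0  0  3]
  I: [ 0  0  0  1  0  0 -2]
  L: [ 0 -3  1  0  1  0 -2]
  Θ: [ 0  0  0  0  0  1  0]
  [M]: (2)·1+(2)·0+(-2)·0+(2)·0 = 2
  [I]: (2)·0+(2)·0+(-2)·1+(2)·0 = -2
  [L]: (2)·0+(2)·1+(-2)·0+(2)·1 = 4
  [Θ]: (2)·0+(2)·0+(-2)·0+(2)·0 = 0
⇒ M^2 I^-2 L^4

{"M": 2, "I": -2, "L": 4, "Θ": 0}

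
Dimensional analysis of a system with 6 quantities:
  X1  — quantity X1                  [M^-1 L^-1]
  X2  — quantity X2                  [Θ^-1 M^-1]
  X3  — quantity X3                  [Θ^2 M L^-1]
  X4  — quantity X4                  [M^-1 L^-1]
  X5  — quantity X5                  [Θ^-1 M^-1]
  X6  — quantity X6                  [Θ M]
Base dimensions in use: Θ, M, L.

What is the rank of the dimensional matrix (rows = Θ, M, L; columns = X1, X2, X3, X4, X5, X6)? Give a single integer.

2

Exponent matrix [Θ,M,L] × [X1,X2,X3,X4,X5,X6]:
  Θ: [ 0 -1  2  0 -1  1]
  M: [-1 -1  1 -1 -1  1]
  L: [-1  0 -1 -1  0  0]
RREF → pivots at {X1,X2} ⇒ r = 2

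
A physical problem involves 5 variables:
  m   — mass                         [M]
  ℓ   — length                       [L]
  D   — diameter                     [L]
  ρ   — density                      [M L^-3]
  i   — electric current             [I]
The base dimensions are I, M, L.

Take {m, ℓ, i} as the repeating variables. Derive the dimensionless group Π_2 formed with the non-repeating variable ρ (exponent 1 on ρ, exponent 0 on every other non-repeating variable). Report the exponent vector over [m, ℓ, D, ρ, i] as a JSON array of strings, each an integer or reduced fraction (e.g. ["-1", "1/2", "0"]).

["-1", "3", "0", "1", "0"]

Exponent matrix [I,M,L] × [m,ℓ,D,ρ,i]:
  I: [ 0  0  0  0  1]
  M: [ 1  0  0  1  0]
  L: [ 0  1  1 -3  0]
Row reduction gives pivot columns m,ℓ,i; rank = 3
Pivot set = {m,ℓ,i}, free = {D,ρ}
RREF:
  r0: [   1    0    0    1    0]
  r1: [   0    1    1   -3    0]
  r2: [   0    0    0    0    1]
Fix exponent of ρ at 1, D at 0; solve each RREF row for its pivot's exponent:
  r0: exp(m) + (1)·1 = 0 ⇒ exp(m) = -1
  r1: exp(ℓ) + (-3)·1 = 0 ⇒ exp(ℓ) = 3
  r2: exp(i) + (0)·1 = 0 ⇒ exp(i) = 0
Π_2 = m^-1 · ℓ^3 · ρ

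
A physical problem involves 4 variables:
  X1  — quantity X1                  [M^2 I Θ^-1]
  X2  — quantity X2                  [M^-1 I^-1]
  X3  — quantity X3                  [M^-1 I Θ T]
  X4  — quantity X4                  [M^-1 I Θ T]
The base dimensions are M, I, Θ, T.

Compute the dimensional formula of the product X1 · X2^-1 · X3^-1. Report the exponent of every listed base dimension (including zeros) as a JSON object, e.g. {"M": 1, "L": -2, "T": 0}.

Dimensional matrix (M×I×Θ×T by X1×X2×X3×X4):
  M: [ 2 -1 -1 -1]
  I: [ 1 -1  1  1]
  Θ: [-1  0  1  1]
  T: [ 0  0  1  1]
  [M]: (1)·2+(-1)·-1+(-1)·-1 = 4
  [I]: (1)·1+(-1)·-1+(-1)·1 = 1
  [Θ]: (1)·-1+(-1)·0+(-1)·1 = -2
  [T]: (1)·0+(-1)·0+(-1)·1 = -1
⇒ M^4 I Θ^-2 T^-1

{"M": 4, "I": 1, "Θ": -2, "T": -1}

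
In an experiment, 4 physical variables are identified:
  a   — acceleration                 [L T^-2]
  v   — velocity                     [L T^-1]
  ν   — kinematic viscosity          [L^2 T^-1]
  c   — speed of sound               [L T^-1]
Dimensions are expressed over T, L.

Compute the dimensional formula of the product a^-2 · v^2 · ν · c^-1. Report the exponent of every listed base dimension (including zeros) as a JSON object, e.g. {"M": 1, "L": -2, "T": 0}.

{"T": 2, "L": 1}

Exponent matrix [T,L] × [a,v,ν,c]:
  T: [-2 -1 -1 -1]
  L: [ 1  1  2  1]
  [T]: (-2)·-2+(2)·-1+(1)·-1+(-1)·-1 = 2
  [L]: (-2)·1+(2)·1+(1)·2+(-1)·1 = 1
⇒ T^2 L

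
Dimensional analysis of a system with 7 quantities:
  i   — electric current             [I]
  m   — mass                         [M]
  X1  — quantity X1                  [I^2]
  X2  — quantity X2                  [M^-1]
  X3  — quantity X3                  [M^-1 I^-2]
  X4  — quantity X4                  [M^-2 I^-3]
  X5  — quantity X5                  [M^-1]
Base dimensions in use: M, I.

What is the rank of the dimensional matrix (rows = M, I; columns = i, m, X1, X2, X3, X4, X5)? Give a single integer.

2

Write exponents as rows M,I / cols i,m,X1,X2,X3,X4,X5:
  M: [ 0  1  0 -1 -1 -2 -1]
  I: [ 1  0  2  0 -2 -3  0]
Echelon form has 2 nonzero rows (pivots: i,m)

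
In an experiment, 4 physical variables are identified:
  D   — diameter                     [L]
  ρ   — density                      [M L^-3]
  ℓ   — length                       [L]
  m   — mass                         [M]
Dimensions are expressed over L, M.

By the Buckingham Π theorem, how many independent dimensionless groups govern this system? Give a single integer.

Exponent matrix [L,M] × [D,ρ,ℓ,m]:
  L: [ 1 -3  1  0]
  M: [ 0  1  0  1]
RREF → pivots at {D,ρ} ⇒ r = 2
Π count = n − r = 4 − 2 = 2

2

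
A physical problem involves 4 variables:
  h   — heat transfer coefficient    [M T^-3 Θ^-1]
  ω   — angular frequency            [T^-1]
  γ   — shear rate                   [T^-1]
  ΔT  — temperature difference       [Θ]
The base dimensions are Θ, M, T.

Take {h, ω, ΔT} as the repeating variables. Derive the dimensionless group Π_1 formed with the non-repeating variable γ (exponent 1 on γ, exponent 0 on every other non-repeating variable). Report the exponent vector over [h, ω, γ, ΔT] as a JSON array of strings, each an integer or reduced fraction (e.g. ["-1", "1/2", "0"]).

["0", "-1", "1", "0"]

Exponent matrix [Θ,M,T] × [h,ω,γ,ΔT]:
  Θ: [-1  0  0  1]
  M: [ 1  0  0  0]
  T: [-3 -1 -1  0]
Echelon form has 3 nonzero rows (pivots: h,ω,ΔT)
Repeat: h,ω,ΔT; free: γ
RREF:
  r0: [   1    0    0    0]
  r1: [   0    1    1    0]
  r2: [   0    0    0    1]
Fix exponent of γ at 1; solve each RREF row for its pivot's exponent:
  r0: exp(h) + (0)·1 = 0 ⇒ exp(h) = 0
  r1: exp(ω) + (1)·1 = 0 ⇒ exp(ω) = -1
  r2: exp(ΔT) + (0)·1 = 0 ⇒ exp(ΔT) = 0
Π_1 = ω^-1 · γ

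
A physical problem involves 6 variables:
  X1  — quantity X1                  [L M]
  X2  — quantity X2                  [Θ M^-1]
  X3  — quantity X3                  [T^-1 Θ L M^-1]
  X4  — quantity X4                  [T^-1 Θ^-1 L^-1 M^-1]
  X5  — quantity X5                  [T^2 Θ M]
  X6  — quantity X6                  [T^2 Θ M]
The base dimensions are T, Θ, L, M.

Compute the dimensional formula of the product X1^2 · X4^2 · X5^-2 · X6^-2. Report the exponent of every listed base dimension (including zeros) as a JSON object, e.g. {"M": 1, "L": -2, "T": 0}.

Exponent matrix [T,Θ,L,M] × [X1,X2,X3,X4,X5,X6]:
  T: [ 0  0 -1 -1  2  2]
  Θ: [ 0  1  1 -1  1  1]
  L: [ 1  0  1 -1  0  0]
  M: [ 1 -1 -1 -1  1  1]
  [T]: (2)·0+(2)·-1+(-2)·2+(-2)·2 = -10
  [Θ]: (2)·0+(2)·-1+(-2)·1+(-2)·1 = -6
  [L]: (2)·1+(2)·-1+(-2)·0+(-2)·0 = 0
  [M]: (2)·1+(2)·-1+(-2)·1+(-2)·1 = -4
⇒ T^-10 Θ^-6 M^-4

{"T": -10, "Θ": -6, "L": 0, "M": -4}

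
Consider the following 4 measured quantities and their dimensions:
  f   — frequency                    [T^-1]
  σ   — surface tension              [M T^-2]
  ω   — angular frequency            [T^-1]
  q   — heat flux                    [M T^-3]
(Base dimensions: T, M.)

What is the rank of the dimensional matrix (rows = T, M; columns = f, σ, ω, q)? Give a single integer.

2

Dimensional matrix (T×M by f×σ×ω×q):
  T: [-1 -2 -1 -3]
  M: [ 0  1  0  1]
Echelon form has 2 nonzero rows (pivots: f,σ)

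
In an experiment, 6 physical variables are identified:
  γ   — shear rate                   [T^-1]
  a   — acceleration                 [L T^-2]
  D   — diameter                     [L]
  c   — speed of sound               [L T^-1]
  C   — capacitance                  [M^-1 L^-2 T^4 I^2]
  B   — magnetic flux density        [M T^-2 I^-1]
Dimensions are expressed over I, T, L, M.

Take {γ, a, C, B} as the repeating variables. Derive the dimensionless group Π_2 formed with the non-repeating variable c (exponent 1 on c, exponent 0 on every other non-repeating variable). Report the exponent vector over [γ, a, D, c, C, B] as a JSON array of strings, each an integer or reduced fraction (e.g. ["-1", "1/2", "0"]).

["1", "-1", "0", "1", "0", "0"]

Dimensional matrix (I×T×L×M by γ×a×D×c×C×B):
  I: [ 0  0  0  0  2 -1]
  T: [-1 -2  0 -1  4 -2]
  L: [ 0  1  1  1 -2  0]
  M: [ 0  0  0  0 -1  1]
RREF → pivots at {γ,a,C,B} ⇒ r = 4
Pivot set = {γ,a,C,B}, free = {D,c}
RREF:
  r0: [   1    0   -2   -1    0    0]
  r1: [   0    1    1    1    0    0]
  r2: [   0    0    0    0    1    0]
  r3: [   0    0    0    0    0    1]
Fix exponent of c at 1, D at 0; solve each RREF row for its pivot's exponent:
  r0: exp(γ) + (-1)·1 = 0 ⇒ exp(γ) = 1
  r1: exp(a) + (1)·1 = 0 ⇒ exp(a) = -1
  r2: exp(C) + (0)·1 = 0 ⇒ exp(C) = 0
  r3: exp(B) + (0)·1 = 0 ⇒ exp(B) = 0
Π_2 = γ · a^-1 · c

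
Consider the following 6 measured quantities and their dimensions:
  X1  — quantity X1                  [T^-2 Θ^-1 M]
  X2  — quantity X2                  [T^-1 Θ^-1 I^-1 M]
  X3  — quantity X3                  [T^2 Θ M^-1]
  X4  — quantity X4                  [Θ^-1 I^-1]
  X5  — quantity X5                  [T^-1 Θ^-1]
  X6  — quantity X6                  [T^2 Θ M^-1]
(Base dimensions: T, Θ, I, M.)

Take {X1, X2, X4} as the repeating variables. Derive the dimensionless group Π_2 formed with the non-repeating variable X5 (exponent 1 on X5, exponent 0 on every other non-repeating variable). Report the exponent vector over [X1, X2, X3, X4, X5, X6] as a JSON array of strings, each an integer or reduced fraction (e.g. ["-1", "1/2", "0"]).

Write exponents as rows T,Θ,I,M / cols X1,X2,X3,X4,X5,X6:
  T: [-2 -1  2  0 -1  2]
  Θ: [-1 -1  1 -1 -1  1]
  I: [ 0 -1  0 -1  0  0]
  M: [ 1  1 -1  0  0 -1]
Row reduction gives pivot columns X1,X2,X4; rank = 3
Repeat: X1,X2,X4; free: X3,X5,X6
RREF:
  r0: [   1    0   -1    0    1   -1]
  r1: [   0    1    0    0   -1    0]
  r2: [   0    0    0    1    1    0]
  r3: [   0    0    0    0    0    0]
Fix exponent of X5 at 1, X3 at 0, X6 at 0; solve each RREF row for its pivot's exponent:
  r0: exp(X1) + (1)·1 = 0 ⇒ exp(X1) = -1
  r1: exp(X2) + (-1)·1 = 0 ⇒ exp(X2) = 1
  r2: exp(X4) + (1)·1 = 0 ⇒ exp(X4) = -1
Π_2 = X1^-1 · X2 · X4^-1 · X5

["-1", "1", "0", "-1", "1", "0"]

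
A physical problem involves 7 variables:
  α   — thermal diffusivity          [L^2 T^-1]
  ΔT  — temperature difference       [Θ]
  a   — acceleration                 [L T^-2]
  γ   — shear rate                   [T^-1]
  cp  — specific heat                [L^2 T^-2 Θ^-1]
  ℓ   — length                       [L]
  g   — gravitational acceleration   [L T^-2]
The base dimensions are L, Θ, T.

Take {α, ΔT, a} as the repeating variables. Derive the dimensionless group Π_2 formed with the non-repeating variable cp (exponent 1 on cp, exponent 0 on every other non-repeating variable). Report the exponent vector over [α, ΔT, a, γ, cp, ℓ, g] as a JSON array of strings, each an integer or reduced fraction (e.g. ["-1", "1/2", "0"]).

Write exponents as rows L,Θ,T / cols α,ΔT,a,γ,cp,ℓ,g:
  L: [ 2  0  1  0  2  1  1]
  Θ: [ 0  1  0  0 -1  0  0]
  T: [-1  0 -2 -1 -2  0 -2]
Row reduction gives pivot columns α,ΔT,a; rank = 3
Repeat: α,ΔT,a; free: γ,cp,ℓ,g
RREF:
  r0: [   1    0    0 -1/3  2/3  2/3    0]
  r1: [   0    1    0    0   -1    0    0]
  r2: [   0    0    1  2/3  2/3 -1/3    1]
Fix exponent of cp at 1, γ at 0, ℓ at 0, g at 0; solve each RREF row for its pivot's exponent:
  r0: exp(α) + (2/3)·1 = 0 ⇒ exp(α) = -2/3
  r1: exp(ΔT) + (-1)·1 = 0 ⇒ exp(ΔT) = 1
  r2: exp(a) + (2/3)·1 = 0 ⇒ exp(a) = -2/3
Π_2 = α^(-2/3) · ΔT · a^(-2/3) · cp

["-2/3", "1", "-2/3", "0", "1", "0", "0"]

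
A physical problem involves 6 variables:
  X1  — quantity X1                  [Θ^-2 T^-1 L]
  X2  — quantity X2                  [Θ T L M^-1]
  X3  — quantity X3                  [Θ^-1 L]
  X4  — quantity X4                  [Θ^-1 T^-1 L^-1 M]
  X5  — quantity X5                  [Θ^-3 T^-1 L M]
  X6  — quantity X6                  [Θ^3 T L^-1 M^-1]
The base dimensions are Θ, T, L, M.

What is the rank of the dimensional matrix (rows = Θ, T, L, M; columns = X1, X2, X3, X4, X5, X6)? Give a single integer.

3

Dimensional matrix (Θ×T×L×M by X1×X2×X3×X4×X5×X6):
  Θ: [-2  1 -1 -1 -3  3]
  T: [-1  1  0 -1 -1  1]
  L: [ 1  1  1 -1  1 -1]
  M: [ 0 -1  0  1  1 -1]
RREF → pivots at {X1,X2,X3} ⇒ r = 3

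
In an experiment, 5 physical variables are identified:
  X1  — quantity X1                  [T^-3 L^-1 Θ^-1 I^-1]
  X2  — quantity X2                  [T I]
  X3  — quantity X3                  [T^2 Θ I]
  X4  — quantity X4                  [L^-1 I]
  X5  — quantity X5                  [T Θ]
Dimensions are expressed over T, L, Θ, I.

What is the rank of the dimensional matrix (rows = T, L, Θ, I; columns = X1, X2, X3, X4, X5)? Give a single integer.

Dimensional matrix (T×L×Θ×I by X1×X2×X3×X4×X5):
  T: [-3  1  2  0  1]
  L: [-1  0  0 -1  0]
  Θ: [-1  0  1  0  1]
  I: [-1  1  1  1  0]
RREF → pivots at {X1,X2,X3} ⇒ r = 3

3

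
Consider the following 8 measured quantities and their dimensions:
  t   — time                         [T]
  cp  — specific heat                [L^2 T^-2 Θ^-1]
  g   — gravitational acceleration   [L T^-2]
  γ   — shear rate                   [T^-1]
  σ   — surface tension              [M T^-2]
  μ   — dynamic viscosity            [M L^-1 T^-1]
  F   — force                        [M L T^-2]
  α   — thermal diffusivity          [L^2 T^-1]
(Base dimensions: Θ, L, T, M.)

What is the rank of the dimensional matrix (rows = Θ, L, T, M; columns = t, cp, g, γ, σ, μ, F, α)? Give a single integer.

Exponent matrix [Θ,L,T,M] × [t,cp,g,γ,σ,μ,F,α]:
  Θ: [ 0 -1  0  0  0  0  0  0]
  L: [ 0  2  1  0  0 -1  1  2]
  T: [ 1 -2 -2 -1 -2 -1 -2 -1]
  M: [ 0  0  0  0  1  1  1  0]
Row reduction gives pivot columns t,cp,g,σ; rank = 4

4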